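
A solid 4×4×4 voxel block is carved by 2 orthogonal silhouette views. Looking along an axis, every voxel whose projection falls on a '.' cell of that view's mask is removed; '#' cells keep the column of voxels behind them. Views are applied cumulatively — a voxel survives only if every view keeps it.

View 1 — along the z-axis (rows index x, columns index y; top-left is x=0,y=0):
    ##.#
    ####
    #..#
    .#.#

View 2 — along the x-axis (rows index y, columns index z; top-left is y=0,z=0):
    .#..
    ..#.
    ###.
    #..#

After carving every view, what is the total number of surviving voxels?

remaining voxels: 17

before carving: 64 voxels (4×4×4)
[1] z-view keeps 11 columns → grid now 44
[2] x-view keeps 7 columns → grid now 17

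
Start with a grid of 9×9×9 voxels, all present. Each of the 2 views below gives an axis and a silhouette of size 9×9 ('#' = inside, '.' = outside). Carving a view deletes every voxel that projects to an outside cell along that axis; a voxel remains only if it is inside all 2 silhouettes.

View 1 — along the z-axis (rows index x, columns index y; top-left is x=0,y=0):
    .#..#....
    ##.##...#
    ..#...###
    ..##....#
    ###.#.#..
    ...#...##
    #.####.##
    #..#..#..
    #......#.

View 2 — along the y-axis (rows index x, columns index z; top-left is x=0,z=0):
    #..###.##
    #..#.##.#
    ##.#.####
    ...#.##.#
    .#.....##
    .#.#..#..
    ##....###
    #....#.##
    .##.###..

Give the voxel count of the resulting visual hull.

start: 9×9×9 = 729 voxels
after view 1 [z-axis, 34 of 81 cells solid] → remaining = 306
after view 2 [y-axis, 42 of 81 cells solid] → remaining = 158

voxel count = 158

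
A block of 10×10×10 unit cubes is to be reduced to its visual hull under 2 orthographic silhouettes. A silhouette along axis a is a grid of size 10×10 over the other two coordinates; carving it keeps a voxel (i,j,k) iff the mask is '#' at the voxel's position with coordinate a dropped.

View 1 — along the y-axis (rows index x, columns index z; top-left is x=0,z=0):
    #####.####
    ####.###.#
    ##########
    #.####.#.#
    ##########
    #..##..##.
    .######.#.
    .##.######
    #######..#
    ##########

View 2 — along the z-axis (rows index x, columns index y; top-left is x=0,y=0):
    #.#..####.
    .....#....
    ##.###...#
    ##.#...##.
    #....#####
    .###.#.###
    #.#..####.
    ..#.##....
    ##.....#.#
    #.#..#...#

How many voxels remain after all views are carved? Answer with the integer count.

390 voxels

start: 10×10×10 = 1000 voxels
V1 y: intersect with XZ mask (82 set) -- 820 left
V2 z: intersect with XY mask (48 set) -- 390 left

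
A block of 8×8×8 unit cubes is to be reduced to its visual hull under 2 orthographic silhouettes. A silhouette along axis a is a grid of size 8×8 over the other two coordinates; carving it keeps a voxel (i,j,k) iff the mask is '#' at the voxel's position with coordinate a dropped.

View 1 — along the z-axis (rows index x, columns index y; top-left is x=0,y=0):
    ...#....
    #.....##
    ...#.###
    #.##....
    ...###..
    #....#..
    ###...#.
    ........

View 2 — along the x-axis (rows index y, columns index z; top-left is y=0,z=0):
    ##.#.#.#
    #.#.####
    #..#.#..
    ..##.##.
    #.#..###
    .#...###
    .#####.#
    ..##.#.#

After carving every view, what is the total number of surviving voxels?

start: 8×8×8 = 512 voxels
[1] z-view keeps 20 columns → grid now 160
[2] x-view keeps 37 columns → grid now 91

91 voxels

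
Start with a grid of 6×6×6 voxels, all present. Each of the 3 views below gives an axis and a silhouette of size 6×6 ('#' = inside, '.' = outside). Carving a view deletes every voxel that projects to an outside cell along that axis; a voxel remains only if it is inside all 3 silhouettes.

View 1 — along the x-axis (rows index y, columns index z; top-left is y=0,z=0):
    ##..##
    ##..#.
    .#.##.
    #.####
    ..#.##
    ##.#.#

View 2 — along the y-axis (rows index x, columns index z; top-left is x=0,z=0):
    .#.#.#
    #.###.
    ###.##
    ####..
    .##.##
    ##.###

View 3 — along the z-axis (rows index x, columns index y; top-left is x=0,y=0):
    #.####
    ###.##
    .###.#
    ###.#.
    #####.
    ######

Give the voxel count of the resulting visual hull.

72 voxels

initial block: 6^3 = 216
carve view 1 (along x, YZ-mask fill 22/36): 132 voxels remain
carve view 2 (along y, XZ-mask fill 25/36): 92 voxels remain
carve view 3 (along z, XY-mask fill 29/36): 72 voxels remain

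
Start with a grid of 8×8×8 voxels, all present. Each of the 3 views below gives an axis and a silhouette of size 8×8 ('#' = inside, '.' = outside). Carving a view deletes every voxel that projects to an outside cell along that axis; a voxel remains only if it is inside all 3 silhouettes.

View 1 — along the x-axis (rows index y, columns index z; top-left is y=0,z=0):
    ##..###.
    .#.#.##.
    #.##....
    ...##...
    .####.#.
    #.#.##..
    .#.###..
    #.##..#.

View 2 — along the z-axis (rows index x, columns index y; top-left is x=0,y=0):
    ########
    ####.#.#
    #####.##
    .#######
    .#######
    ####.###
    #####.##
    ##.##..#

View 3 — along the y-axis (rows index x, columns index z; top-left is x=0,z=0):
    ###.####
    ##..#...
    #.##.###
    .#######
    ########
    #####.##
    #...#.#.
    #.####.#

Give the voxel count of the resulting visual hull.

full grid |V| = 512
carve view 1 (along x, YZ-mask fill 31/64): 248 voxels remain
carve view 2 (along z, XY-mask fill 54/64): 205 voxels remain
carve view 3 (along y, XZ-mask fill 47/64): 148 voxels remain

remaining voxels: 148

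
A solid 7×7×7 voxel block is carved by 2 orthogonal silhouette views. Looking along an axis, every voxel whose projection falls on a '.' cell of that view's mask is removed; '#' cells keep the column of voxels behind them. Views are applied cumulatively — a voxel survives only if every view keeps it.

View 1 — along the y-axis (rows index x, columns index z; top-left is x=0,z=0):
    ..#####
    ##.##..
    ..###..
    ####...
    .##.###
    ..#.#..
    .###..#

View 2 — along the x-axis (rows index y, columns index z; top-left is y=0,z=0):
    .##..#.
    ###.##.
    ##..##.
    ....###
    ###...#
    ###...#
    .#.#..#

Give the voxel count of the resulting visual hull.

remaining voxels: 96

start: 7×7×7 = 343 voxels
step 1: project along y, AND mask (27/49) → |grid| = 189
step 2: project along x, AND mask (26/49) → |grid| = 96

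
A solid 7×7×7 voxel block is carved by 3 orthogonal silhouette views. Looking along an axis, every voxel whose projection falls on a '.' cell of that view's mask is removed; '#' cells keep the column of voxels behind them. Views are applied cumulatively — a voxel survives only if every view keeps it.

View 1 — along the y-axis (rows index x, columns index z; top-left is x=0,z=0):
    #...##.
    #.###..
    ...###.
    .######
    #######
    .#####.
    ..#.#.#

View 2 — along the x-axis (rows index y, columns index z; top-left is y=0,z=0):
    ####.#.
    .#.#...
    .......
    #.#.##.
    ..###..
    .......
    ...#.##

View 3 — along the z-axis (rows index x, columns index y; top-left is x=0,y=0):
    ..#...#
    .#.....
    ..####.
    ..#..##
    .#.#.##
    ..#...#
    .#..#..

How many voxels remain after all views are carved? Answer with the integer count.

initial block: 7^3 = 343
  1. axis=1 (XZ plane), |mask|=31  ⇒  voxels=217
  2. axis=0 (YZ plane), |mask|=17  ⇒  voxels=79
  3. axis=2 (XY plane), |mask|=18  ⇒  voxels=22

|visual hull| = 22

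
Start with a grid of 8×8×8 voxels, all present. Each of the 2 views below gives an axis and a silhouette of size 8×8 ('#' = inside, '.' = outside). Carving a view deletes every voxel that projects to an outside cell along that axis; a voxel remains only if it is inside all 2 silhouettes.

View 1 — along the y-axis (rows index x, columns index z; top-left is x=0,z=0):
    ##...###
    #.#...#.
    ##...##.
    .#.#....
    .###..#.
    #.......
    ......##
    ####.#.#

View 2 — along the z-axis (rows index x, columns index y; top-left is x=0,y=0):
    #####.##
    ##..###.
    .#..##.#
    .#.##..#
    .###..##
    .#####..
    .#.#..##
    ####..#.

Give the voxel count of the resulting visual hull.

initial block: 8^3 = 512
step 1: project along y, AND mask (27/64) → |grid| = 216
step 2: project along z, AND mask (39/64) → |grid| = 137

137 voxels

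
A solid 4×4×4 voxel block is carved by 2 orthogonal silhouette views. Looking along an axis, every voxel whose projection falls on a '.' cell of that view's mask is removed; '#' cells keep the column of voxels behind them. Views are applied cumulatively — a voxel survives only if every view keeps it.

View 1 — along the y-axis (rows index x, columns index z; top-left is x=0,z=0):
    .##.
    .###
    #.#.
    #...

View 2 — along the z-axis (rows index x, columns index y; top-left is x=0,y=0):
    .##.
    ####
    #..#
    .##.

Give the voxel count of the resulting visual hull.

remaining voxels: 22

before carving: 64 voxels (4×4×4)
[1] y-view keeps 8 columns → grid now 32
[2] z-view keeps 10 columns → grid now 22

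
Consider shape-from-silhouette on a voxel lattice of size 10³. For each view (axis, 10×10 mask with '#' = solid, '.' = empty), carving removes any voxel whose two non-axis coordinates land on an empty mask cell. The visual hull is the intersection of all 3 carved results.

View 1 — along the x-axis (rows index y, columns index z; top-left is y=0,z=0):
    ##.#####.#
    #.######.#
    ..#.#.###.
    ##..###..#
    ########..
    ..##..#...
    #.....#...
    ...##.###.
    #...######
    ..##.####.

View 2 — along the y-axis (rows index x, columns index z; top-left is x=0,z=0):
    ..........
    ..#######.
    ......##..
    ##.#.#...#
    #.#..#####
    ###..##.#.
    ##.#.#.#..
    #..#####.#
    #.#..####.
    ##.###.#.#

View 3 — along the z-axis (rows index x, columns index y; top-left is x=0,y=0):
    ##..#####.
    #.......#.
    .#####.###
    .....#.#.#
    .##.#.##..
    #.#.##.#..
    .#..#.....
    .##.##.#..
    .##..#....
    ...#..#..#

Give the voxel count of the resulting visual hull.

115 voxels

initial block: 10^3 = 1000
after view 1 [x-axis, 58 of 100 cells solid] → remaining = 580
after view 2 [y-axis, 52 of 100 cells solid] → remaining = 314
after view 3 [z-axis, 43 of 100 cells solid] → remaining = 115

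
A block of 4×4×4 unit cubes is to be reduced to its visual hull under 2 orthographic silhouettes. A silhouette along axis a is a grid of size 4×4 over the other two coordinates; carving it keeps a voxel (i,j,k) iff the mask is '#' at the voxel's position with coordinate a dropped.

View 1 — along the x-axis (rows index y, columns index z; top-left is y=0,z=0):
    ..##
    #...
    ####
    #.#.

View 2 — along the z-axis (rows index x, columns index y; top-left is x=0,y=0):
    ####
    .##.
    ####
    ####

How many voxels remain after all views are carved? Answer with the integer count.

|visual hull| = 32

start: 4×4×4 = 64 voxels
  1. axis=0 (YZ plane), |mask|=9  ⇒  voxels=36
  2. axis=2 (XY plane), |mask|=14  ⇒  voxels=32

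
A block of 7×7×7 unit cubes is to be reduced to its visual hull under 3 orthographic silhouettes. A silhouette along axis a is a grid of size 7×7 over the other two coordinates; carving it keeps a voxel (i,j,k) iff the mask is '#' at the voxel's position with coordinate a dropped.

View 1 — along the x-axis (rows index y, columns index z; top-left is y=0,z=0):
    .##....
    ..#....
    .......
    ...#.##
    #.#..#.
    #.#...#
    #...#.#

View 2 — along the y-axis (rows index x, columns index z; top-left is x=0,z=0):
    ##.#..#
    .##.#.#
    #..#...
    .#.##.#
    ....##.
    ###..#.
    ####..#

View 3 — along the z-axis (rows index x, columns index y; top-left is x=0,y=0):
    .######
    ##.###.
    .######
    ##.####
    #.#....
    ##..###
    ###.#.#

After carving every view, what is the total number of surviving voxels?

before carving: 343 voxels (7×7×7)
step 1: project along x, AND mask (15/49) → |grid| = 105
step 2: project along y, AND mask (25/49) → |grid| = 52
step 3: project along z, AND mask (35/49) → |grid| = 40

voxel count = 40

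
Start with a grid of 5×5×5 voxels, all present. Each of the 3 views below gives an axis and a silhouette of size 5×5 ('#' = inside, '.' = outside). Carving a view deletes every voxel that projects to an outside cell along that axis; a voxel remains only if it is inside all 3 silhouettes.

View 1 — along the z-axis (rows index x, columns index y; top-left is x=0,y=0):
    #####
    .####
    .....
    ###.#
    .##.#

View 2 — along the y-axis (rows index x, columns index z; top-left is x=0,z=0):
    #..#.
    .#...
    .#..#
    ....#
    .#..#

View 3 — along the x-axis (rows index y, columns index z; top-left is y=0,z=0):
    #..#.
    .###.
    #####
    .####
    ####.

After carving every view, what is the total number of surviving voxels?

initial block: 5^3 = 125
V1 z: intersect with XY mask (16 set) -- 80 left
V2 y: intersect with XZ mask (8 set) -- 24 left
V3 x: intersect with YZ mask (18 set) -- 17 left

|visual hull| = 17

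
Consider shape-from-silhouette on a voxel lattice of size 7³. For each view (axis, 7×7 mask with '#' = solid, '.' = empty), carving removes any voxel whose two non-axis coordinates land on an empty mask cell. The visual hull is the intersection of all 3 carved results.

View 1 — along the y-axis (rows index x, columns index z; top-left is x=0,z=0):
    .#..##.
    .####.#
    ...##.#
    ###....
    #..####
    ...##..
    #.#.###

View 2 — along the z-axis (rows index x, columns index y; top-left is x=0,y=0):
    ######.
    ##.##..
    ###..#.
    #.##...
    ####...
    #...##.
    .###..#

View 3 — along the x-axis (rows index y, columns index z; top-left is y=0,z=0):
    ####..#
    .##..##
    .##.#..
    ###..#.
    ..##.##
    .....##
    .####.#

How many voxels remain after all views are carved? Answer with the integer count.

55 voxels

before carving: 343 voxels (7×7×7)
V1 y: intersect with XZ mask (26 set) -- 182 left
V2 z: intersect with XY mask (28 set) -- 105 left
V3 x: intersect with YZ mask (27 set) -- 55 left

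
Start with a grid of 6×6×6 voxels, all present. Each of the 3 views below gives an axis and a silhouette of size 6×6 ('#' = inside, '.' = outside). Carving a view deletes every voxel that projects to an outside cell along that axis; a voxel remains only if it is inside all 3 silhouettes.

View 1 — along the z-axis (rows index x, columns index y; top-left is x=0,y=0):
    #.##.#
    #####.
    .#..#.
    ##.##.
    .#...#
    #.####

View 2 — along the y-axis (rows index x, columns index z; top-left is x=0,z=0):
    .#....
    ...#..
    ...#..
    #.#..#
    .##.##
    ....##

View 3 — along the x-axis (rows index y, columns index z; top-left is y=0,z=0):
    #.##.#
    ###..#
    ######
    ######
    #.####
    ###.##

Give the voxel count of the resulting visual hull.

before carving: 216 voxels (6×6×6)
[1] z-view keeps 22 columns → grid now 132
[2] y-view keeps 12 columns → grid now 41
[3] x-view keeps 30 columns → grid now 36

voxel count = 36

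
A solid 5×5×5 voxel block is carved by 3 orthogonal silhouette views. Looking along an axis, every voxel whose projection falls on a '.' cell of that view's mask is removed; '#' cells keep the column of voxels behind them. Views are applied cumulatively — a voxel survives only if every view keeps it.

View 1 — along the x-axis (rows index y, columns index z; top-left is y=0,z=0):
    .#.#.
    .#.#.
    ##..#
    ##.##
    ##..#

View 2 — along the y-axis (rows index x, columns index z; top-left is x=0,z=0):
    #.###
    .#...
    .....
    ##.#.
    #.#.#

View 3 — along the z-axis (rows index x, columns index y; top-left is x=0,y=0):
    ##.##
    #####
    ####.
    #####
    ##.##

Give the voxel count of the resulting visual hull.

start: 5×5×5 = 125 voxels
V1 x: intersect with YZ mask (14 set) -- 70 left
V2 y: intersect with XZ mask (11 set) -- 31 left
V3 z: intersect with XY mask (22 set) -- 27 left

|visual hull| = 27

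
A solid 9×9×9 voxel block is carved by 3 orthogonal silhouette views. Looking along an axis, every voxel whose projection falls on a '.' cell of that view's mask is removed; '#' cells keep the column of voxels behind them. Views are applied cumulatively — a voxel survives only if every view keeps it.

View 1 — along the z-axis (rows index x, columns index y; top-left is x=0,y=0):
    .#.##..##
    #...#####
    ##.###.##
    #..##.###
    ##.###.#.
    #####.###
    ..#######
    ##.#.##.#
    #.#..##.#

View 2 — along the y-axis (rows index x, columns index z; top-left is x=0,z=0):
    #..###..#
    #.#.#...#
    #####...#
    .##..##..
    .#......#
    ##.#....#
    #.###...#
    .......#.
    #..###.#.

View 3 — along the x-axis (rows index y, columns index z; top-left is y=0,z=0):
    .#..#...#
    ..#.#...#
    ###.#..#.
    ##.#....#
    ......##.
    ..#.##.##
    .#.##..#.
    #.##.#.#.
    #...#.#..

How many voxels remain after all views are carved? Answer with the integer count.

remaining voxels: 95

start: 9×9×9 = 729 voxels
V1 z: intersect with XY mask (56 set) -- 504 left
V2 y: intersect with XZ mask (36 set) -- 225 left
V3 x: intersect with YZ mask (34 set) -- 95 left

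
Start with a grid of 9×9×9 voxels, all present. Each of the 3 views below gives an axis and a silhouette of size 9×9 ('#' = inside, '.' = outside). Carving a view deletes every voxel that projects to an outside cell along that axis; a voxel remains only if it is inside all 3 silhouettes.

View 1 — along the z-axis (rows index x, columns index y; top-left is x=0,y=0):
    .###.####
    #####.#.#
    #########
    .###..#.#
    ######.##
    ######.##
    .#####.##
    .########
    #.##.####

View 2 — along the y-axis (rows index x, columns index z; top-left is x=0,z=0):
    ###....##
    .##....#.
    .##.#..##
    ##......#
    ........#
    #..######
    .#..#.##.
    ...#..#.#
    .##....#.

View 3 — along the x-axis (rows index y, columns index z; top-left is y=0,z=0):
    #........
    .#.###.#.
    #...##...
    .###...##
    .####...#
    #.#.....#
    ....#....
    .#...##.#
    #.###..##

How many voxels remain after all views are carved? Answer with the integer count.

remaining voxels: 110

initial block: 9^3 = 729
V1 z: intersect with XY mask (66 set) -- 594 left
V2 y: intersect with XZ mask (34 set) -- 253 left
V3 x: intersect with YZ mask (33 set) -- 110 left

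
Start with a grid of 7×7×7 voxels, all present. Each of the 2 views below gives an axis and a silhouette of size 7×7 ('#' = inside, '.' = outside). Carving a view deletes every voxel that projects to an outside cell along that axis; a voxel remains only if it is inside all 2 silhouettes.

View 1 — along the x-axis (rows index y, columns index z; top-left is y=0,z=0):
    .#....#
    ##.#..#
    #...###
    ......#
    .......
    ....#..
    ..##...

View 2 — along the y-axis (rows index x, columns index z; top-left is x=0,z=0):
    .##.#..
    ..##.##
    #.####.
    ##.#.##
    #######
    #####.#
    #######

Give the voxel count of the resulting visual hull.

before carving: 343 voxels (7×7×7)
V1 x: intersect with YZ mask (14 set) -- 98 left
V2 y: intersect with XZ mask (37 set) -- 73 left

voxel count = 73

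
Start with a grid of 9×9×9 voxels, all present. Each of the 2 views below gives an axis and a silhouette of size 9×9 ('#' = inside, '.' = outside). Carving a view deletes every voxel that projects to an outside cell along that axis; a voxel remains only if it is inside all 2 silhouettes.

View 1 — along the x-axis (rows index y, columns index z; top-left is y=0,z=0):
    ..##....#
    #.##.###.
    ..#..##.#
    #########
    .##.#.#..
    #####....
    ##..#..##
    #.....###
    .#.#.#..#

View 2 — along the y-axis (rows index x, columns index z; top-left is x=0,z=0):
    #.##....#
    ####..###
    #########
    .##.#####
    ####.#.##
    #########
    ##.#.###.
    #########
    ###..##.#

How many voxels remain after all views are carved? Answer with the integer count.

318 voxels

start: 9×9×9 = 729 voxels
  1. axis=0 (YZ plane), |mask|=44  ⇒  voxels=396
  2. axis=1 (XZ plane), |mask|=64  ⇒  voxels=318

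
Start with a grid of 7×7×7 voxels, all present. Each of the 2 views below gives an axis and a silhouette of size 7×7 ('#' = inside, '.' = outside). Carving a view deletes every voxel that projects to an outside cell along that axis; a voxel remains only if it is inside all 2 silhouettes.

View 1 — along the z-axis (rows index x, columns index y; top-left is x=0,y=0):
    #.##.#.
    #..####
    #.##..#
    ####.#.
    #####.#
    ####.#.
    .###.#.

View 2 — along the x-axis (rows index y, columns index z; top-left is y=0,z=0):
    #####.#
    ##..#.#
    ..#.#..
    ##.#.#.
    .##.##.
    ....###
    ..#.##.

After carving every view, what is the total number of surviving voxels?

124 voxels

start: 7×7×7 = 343 voxels
after view 1 [z-axis, 33 of 49 cells solid] → remaining = 231
after view 2 [x-axis, 26 of 49 cells solid] → remaining = 124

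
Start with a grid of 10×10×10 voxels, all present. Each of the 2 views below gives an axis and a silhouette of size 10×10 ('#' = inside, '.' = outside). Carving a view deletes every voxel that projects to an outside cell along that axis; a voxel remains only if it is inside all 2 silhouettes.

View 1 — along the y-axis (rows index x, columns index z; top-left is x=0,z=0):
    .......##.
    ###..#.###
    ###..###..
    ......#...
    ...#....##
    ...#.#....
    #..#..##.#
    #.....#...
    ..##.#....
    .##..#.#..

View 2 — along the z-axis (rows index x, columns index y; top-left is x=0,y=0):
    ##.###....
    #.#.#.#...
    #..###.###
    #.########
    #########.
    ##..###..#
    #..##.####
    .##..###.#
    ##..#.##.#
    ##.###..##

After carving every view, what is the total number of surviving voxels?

full grid |V| = 1000
  1. axis=1 (XZ plane), |mask|=35  ⇒  voxels=350
  2. axis=2 (XY plane), |mask|=66  ⇒  voxels=221

221 voxels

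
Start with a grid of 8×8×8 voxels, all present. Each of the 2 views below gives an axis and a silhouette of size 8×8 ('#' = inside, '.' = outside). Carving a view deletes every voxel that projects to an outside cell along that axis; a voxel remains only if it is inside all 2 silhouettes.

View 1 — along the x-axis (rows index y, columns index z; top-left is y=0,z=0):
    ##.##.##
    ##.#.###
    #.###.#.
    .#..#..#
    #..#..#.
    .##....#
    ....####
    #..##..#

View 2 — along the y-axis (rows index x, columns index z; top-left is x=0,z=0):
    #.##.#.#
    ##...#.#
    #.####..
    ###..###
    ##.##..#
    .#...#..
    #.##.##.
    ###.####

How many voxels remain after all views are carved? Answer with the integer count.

voxel count = 159

initial block: 8^3 = 512
after view 1 [x-axis, 34 of 64 cells solid] → remaining = 272
after view 2 [y-axis, 39 of 64 cells solid] → remaining = 159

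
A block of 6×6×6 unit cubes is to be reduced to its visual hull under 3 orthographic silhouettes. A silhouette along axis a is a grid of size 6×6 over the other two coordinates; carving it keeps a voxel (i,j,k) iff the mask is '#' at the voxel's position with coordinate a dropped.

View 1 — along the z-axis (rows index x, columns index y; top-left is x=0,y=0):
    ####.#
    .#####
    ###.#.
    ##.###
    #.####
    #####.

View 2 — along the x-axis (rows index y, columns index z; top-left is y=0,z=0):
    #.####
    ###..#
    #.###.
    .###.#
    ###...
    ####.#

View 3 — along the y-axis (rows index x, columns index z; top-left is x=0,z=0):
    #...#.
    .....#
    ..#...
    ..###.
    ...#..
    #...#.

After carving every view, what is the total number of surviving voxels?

remaining voxels: 32

before carving: 216 voxels (6×6×6)
V1 z: intersect with XY mask (29 set) -- 174 left
V2 x: intersect with YZ mask (25 set) -- 120 left
V3 y: intersect with XZ mask (10 set) -- 32 left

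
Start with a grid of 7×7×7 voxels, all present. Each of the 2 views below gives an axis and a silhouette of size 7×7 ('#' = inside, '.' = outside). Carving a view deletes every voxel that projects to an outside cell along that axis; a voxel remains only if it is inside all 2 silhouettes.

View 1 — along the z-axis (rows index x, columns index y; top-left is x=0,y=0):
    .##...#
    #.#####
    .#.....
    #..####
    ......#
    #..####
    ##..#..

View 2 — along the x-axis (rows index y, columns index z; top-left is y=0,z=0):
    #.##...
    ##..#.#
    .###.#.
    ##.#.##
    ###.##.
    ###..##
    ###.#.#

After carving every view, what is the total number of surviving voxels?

|visual hull| = 107

initial block: 7^3 = 343
after view 1 [z-axis, 24 of 49 cells solid] → remaining = 168
after view 2 [x-axis, 31 of 49 cells solid] → remaining = 107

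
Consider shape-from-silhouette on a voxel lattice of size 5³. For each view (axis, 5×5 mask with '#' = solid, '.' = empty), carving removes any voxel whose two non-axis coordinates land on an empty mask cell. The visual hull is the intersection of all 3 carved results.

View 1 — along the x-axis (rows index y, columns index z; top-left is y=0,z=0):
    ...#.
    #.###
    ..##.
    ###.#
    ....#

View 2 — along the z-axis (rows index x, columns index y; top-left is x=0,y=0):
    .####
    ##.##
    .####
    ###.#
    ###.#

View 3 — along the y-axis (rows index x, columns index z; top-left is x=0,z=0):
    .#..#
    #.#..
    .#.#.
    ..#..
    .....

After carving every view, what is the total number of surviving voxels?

full grid |V| = 125
  1. axis=0 (YZ plane), |mask|=12  ⇒  voxels=60
  2. axis=2 (XY plane), |mask|=20  ⇒  voxels=48
  3. axis=1 (XZ plane), |mask|=7  ⇒  voxels=13

|visual hull| = 13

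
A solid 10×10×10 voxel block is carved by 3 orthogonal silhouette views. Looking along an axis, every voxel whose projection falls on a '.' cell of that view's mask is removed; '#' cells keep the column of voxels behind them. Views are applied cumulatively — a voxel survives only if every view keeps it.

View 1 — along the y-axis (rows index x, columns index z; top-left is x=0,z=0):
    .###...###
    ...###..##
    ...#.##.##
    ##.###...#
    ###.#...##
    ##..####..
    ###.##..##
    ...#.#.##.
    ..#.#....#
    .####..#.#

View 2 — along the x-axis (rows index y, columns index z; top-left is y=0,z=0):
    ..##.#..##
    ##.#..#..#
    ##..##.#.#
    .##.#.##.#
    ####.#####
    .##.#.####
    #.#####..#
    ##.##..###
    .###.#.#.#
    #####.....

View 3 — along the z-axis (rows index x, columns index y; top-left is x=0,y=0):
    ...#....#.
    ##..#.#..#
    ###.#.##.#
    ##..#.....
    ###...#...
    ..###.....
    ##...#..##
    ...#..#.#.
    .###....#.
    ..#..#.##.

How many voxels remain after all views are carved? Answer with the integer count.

140 voxels

before carving: 1000 voxels (10×10×10)
carve view 1 (along y, XZ-mask fill 54/100): 540 voxels remain
carve view 2 (along x, YZ-mask fill 63/100): 351 voxels remain
carve view 3 (along z, XY-mask fill 40/100): 140 voxels remain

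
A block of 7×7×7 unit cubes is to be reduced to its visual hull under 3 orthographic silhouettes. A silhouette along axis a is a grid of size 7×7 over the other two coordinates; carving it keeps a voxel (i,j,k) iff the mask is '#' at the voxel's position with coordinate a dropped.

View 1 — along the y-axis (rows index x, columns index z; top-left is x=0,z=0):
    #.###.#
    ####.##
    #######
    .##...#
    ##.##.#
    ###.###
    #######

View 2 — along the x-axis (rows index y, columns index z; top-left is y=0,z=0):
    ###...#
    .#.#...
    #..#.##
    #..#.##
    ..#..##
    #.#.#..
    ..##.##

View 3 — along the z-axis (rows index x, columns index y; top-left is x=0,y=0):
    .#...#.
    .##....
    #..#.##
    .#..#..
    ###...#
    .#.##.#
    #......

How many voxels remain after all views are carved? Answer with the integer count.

before carving: 343 voxels (7×7×7)
V1 y: intersect with XZ mask (39 set) -- 273 left
V2 x: intersect with YZ mask (24 set) -- 136 left
V3 z: intersect with XY mask (19 set) -- 52 left

voxel count = 52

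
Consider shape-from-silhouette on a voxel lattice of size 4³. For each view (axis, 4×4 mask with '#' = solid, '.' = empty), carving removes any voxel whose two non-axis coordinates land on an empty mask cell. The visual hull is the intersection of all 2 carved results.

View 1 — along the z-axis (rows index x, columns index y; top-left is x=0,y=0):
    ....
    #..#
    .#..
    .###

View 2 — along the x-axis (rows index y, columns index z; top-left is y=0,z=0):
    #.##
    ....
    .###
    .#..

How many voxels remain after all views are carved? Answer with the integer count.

8 voxels

initial block: 4^3 = 64
after view 1 [z-axis, 6 of 16 cells solid] → remaining = 24
after view 2 [x-axis, 7 of 16 cells solid] → remaining = 8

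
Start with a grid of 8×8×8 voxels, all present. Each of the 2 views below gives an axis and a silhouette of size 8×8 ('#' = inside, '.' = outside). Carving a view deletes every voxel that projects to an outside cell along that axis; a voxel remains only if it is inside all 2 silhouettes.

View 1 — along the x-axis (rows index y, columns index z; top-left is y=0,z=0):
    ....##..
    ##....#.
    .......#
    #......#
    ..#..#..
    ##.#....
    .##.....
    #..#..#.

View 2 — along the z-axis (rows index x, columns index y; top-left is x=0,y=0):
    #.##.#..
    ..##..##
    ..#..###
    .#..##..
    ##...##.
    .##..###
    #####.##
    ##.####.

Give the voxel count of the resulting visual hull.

|visual hull| = 84

start: 8×8×8 = 512 voxels
  1. axis=0 (YZ plane), |mask|=18  ⇒  voxels=144
  2. axis=2 (XY plane), |mask|=37  ⇒  voxels=84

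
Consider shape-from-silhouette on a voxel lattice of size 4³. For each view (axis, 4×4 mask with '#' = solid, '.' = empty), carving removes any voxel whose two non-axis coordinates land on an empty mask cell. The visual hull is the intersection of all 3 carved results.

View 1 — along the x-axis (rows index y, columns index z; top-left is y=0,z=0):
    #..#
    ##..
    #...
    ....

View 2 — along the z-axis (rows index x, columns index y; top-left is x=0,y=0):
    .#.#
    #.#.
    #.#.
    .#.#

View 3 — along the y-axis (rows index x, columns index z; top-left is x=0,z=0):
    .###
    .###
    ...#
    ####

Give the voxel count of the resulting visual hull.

voxel count = 5

before carving: 64 voxels (4×4×4)
  1. axis=0 (YZ plane), |mask|=5  ⇒  voxels=20
  2. axis=2 (XY plane), |mask|=8  ⇒  voxels=10
  3. axis=1 (XZ plane), |mask|=11  ⇒  voxels=5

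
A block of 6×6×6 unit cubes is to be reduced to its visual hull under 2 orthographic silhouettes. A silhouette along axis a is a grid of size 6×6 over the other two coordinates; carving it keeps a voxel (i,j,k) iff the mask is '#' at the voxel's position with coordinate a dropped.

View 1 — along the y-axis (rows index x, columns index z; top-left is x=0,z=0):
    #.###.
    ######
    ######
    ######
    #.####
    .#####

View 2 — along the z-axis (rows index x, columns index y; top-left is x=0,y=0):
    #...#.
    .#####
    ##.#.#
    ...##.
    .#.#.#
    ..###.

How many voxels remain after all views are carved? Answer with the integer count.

104 voxels

before carving: 216 voxels (6×6×6)
  1. axis=1 (XZ plane), |mask|=32  ⇒  voxels=192
  2. axis=2 (XY plane), |mask|=19  ⇒  voxels=104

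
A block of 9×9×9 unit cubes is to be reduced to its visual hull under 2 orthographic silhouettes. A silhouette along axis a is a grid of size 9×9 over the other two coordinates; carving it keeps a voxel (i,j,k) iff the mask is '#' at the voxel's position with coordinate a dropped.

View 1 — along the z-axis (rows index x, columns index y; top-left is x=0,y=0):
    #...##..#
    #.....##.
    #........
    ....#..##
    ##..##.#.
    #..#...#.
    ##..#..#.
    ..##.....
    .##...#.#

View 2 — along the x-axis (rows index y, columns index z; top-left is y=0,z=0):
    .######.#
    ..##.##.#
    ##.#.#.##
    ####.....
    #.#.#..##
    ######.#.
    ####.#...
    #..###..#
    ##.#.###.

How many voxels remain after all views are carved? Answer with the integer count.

|visual hull| = 164

initial block: 9^3 = 729
step 1: project along z, AND mask (29/81) → |grid| = 261
step 2: project along x, AND mask (50/81) → |grid| = 164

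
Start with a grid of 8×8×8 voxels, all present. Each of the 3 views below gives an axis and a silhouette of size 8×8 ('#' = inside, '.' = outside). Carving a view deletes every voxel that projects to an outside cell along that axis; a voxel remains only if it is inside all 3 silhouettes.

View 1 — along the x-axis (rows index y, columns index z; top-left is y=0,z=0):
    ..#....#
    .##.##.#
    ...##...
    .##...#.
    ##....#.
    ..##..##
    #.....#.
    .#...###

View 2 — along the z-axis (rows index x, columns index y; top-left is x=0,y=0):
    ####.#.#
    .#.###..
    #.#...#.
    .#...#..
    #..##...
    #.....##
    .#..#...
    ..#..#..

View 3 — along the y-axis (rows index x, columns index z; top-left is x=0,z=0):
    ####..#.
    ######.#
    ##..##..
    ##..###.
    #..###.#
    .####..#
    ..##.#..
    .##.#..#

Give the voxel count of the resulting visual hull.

full grid |V| = 512
  1. axis=0 (YZ plane), |mask|=25  ⇒  voxels=200
  2. axis=2 (XY plane), |mask|=25  ⇒  voxels=80
  3. axis=1 (XZ plane), |mask|=38  ⇒  voxels=41

41 voxels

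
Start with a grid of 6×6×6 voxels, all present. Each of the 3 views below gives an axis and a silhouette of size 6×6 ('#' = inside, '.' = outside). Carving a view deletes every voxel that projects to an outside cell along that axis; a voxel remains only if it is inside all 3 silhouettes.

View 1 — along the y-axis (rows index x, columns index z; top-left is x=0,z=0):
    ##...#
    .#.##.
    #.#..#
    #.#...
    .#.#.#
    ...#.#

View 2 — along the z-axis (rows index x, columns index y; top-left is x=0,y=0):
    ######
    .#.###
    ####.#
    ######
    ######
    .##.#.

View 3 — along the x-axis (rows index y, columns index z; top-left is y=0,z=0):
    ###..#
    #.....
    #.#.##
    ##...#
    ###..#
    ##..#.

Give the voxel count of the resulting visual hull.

remaining voxels: 47

before carving: 216 voxels (6×6×6)
V1 y: intersect with XZ mask (16 set) -- 96 left
V2 z: intersect with XY mask (30 set) -- 81 left
V3 x: intersect with YZ mask (19 set) -- 47 left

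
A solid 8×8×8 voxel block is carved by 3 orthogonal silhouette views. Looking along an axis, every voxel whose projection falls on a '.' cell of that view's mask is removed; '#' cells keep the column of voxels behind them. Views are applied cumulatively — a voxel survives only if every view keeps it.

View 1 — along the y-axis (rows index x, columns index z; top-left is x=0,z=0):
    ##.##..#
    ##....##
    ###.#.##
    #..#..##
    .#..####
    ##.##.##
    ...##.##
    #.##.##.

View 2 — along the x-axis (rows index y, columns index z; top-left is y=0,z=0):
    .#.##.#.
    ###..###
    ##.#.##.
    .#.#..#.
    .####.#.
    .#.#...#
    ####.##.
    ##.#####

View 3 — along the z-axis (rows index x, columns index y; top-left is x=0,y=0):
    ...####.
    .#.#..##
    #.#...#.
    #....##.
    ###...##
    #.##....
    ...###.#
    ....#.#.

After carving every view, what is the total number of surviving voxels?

before carving: 512 voxels (8×8×8)
V1 y: intersect with XZ mask (39 set) -- 312 left
V2 x: intersect with YZ mask (39 set) -- 198 left
V3 z: intersect with XY mask (28 set) -- 89 left

remaining voxels: 89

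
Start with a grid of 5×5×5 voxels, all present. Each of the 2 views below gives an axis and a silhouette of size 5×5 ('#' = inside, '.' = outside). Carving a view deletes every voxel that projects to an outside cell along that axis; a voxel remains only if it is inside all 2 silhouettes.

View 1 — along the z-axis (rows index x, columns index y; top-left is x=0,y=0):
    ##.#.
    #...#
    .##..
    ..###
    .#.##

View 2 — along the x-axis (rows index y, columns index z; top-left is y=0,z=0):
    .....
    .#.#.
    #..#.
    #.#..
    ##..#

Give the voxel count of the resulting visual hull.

25 voxels

start: 5×5×5 = 125 voxels
  1. axis=2 (XY plane), |mask|=13  ⇒  voxels=65
  2. axis=0 (YZ plane), |mask|=9  ⇒  voxels=25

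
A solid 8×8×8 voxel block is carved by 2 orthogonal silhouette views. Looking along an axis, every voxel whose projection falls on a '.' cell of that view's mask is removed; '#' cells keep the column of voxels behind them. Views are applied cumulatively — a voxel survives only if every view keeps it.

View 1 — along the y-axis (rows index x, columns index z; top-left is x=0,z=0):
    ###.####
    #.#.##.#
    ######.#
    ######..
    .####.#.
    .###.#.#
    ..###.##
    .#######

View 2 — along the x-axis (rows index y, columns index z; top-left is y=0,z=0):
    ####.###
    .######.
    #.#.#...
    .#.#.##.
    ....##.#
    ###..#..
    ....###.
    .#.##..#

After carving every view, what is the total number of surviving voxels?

start: 8×8×8 = 512 voxels
after view 1 [y-axis, 47 of 64 cells solid] → remaining = 376
after view 2 [x-axis, 34 of 64 cells solid] → remaining = 203

203 voxels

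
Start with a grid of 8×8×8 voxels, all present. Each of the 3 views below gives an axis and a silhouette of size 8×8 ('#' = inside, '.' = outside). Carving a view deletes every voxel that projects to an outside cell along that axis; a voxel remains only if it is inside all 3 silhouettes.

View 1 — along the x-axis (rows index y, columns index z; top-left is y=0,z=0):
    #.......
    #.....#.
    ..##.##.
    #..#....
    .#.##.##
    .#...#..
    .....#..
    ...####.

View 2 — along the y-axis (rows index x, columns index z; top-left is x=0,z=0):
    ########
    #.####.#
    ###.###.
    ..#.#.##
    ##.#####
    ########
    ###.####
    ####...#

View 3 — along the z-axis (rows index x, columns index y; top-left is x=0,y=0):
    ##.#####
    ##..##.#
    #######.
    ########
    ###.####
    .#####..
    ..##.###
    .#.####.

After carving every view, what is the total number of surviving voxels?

remaining voxels: 97

full grid |V| = 512
after view 1 [x-axis, 21 of 64 cells solid] → remaining = 168
after view 2 [y-axis, 51 of 64 cells solid] → remaining = 129
after view 3 [z-axis, 49 of 64 cells solid] → remaining = 97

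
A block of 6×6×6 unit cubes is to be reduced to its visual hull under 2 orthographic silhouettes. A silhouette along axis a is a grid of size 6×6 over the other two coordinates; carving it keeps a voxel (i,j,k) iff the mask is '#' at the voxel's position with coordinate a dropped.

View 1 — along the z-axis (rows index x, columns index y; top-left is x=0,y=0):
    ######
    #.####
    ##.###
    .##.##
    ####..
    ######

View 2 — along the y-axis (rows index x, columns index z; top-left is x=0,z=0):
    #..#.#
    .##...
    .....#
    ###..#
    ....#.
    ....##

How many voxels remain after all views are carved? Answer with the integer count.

voxel count = 65

before carving: 216 voxels (6×6×6)
V1 z: intersect with XY mask (30 set) -- 180 left
V2 y: intersect with XZ mask (13 set) -- 65 left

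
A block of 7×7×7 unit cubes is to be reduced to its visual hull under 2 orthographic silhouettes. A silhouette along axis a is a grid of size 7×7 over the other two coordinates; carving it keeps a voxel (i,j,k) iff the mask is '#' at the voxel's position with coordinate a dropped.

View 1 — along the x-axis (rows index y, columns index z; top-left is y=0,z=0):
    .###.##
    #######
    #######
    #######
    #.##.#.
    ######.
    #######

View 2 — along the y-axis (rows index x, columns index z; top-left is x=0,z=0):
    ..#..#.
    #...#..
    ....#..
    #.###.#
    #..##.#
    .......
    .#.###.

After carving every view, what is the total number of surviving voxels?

108 voxels

full grid |V| = 343
V1 x: intersect with YZ mask (43 set) -- 301 left
V2 y: intersect with XZ mask (18 set) -- 108 left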